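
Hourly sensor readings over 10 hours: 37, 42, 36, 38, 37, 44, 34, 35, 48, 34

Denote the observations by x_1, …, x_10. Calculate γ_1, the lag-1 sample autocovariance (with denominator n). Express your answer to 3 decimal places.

-10.525

Mean x̄ = (37 + 42 + 36 + 38 + 37 + 44 + 34 + 35 + 48 + 34)/10 = 38.5000
Σ_{t=1}^{9}(x_t−x̄)(x_{t+1}−x̄) = -105.2500
γ_1 = -105.2500 / 10 = -10.525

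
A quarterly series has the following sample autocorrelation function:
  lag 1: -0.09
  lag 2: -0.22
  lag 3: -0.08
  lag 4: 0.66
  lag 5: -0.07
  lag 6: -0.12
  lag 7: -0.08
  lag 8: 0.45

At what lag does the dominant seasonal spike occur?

4

The largest autocorrelation is r_4 = 0.66, with a weaker echo at lag 8 (0.45); the remaining lags stay at or below -0.07.
The dominant spike at lag 4 indicates a seasonal period of 4.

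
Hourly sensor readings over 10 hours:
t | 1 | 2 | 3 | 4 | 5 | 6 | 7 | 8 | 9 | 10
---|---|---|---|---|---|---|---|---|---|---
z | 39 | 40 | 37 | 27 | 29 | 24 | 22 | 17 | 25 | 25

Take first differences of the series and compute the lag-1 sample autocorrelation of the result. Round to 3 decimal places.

-0.232

First differences Δz: 1, -3, -10, 2, -5, -2, -5, 8, 0
Mean of differences = -1.5556
Numerator Σ(Δz_t−Δz̄)(Δz_{t+1}−Δz̄) = -48.7531
Denominator Σ(Δz_t−Δz̄)² = 210.2222
r_1(Δz) = -48.7531 / 210.2222 = -0.232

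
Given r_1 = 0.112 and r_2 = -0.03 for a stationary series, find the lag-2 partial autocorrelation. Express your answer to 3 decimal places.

-0.043

φ_{22} = (r_2 − r_1²) / (1 − r_1²)
r_1² = (0.112)² = 0.012544
Numerator = -0.03 − 0.0125 = -0.0425; denominator = 1 − 0.0125 = 0.9875
φ_{22} = -0.0425 / 0.9875 = -0.043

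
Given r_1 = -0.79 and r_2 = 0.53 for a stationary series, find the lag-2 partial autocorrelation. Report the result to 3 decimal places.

φ_{22} = (r_2 − r_1²) / (1 − r_1²)
r_1² = (-0.79)² = 0.6241
Numerator = 0.53 − 0.6241 = -0.0941; denominator = 1 − 0.6241 = 0.3759
φ_{22} = -0.0941 / 0.3759 = -0.250

-0.250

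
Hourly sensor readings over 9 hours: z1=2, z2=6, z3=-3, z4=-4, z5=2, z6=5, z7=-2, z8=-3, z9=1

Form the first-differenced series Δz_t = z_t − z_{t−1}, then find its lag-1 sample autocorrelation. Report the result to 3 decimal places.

First differences Δz: 4, -9, -1, 6, 3, -7, -1, 4
Mean of differences = -0.1250
Numerator Σ(Δz_t−Δz̄)(Δz_{t+1}−Δz̄) = -34.1406
Denominator Σ(Δz_t−Δz̄)² = 208.8750
r_1(Δz) = -34.1406 / 208.8750 = -0.163

-0.163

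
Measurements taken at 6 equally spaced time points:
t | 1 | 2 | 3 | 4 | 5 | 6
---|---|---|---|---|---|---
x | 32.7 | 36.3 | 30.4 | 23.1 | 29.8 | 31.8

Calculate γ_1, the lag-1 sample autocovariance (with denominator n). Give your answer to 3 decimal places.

2.933

Mean x̄ = (32.7 + 36.3 + 30.4 + 23.1 + 29.8 + 31.8)/6 = 30.6833
Deviations: 2.0167, 5.6167, -0.2833, -7.5833, -0.8833, 1.1167
Σ_{t=1}^{5}(x_t−x̄)(x_{t+1}−x̄) = 17.5964
γ_1 = 17.5964 / 6 = 2.933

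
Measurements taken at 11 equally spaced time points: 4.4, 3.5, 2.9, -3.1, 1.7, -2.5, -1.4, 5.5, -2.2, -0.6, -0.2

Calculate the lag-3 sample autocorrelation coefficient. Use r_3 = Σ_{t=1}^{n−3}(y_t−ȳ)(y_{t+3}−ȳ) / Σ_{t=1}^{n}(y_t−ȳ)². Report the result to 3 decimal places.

0.025

Mean ȳ = (4.4 + 3.5 + 2.9 − 3.1 + 1.7 − 2.5 − 1.4 + 5.5 − 2.2 − 0.6 − 0.2)/11 = 0.7273
Numerator Σ_{t=1}^{8}(y_t−ȳ)(y_{t+3}−ȳ) = 2.2578
Denominator Σ(y_t−ȳ)² = 90.4018
r_3 = 2.2578 / 90.4018 = 0.025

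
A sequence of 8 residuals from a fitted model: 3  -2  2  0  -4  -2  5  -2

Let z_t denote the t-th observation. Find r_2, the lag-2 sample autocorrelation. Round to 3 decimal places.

Mean z̄ = (3 − 2 + 2 + 0 − 4 − 2 + 5 − 2)/8 = 0.0000
Deviations from mean: 3.0000, -2.0000, 2.0000, 0.0000, -4.0000, -2.0000, 5.0000, -2.0000
Σ(z_t−z̄)(z_{t+2}−z̄) = (6.0000) + (0.0000) + (-8.0000) + (0.0000) + (-20.0000) + (4.0000) = -18.0000
Denominator Σ(z_t−z̄)² = 66.0000
r_2 = -18.0000 / 66.0000 = -0.273

-0.273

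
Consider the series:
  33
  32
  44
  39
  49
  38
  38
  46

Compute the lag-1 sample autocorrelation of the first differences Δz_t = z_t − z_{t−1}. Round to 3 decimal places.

-0.572

First differences Δz: -1, 12, -5, 10, -11, 0, 8
Mean of differences = 1.8571
Numerator Σ(Δz_t−Δz̄)(Δz_{t+1}−Δz̄) = -246.5918
Denominator Σ(Δz_t−Δz̄)² = 430.8571
r_1(Δz) = -246.5918 / 430.8571 = -0.572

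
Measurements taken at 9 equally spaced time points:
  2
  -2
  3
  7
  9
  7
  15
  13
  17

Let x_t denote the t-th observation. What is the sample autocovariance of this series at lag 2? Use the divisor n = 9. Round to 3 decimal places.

Mean x̄ = (2 − 2 + 3 + 7 + 9 + 7 + 15 + 13 + 17)/9 = 7.8889
Σ_{t=1}^{7}(x_t−x̄)(x_{t+2}−x̄) = 101.0864
γ_2 = 101.0864 / 9 = 11.232

11.232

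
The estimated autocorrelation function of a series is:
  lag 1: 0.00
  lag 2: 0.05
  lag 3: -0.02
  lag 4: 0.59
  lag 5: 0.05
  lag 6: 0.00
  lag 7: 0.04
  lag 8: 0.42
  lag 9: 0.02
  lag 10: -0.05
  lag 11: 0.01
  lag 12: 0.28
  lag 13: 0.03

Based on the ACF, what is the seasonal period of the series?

The largest autocorrelation is r_4 = 0.59, with weaker echoes at lags 8 (0.42) and 12 (0.28); the remaining lags stay at or below 0.05.
The dominant spike at lag 4 indicates a seasonal period of 4.

4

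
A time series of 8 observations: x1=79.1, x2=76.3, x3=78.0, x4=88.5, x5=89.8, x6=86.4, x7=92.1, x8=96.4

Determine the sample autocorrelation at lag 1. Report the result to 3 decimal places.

0.540

Mean x̄ = (79.1 + 76.3 + 78.0 + 88.5 + 89.8 + 86.4 + 92.1 + 96.4)/8 = 85.8250
Deviations from mean: -6.7250, -9.5250, -7.8250, 2.6750, 3.9750, 0.5750, 6.2750, 10.5750
Σ(x_t−x̄)(x_{t+1}−x̄) = (64.0556) + (74.5331) + (-20.9319) + (10.6331) + (2.2856) + (3.6081) + (66.3581) = 200.5419
Denominator Σ(x_t−x̄)² = 371.6750
r_1 = 200.5419 / 371.6750 = 0.540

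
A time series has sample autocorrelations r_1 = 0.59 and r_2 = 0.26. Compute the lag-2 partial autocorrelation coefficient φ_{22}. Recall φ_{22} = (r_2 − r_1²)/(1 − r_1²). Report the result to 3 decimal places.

-0.135

φ_{22} = (r_2 − r_1²) / (1 − r_1²)
r_1² = (0.59)² = 0.3481
Numerator = 0.26 − 0.3481 = -0.0881; denominator = 1 − 0.3481 = 0.6519
φ_{22} = -0.0881 / 0.6519 = -0.135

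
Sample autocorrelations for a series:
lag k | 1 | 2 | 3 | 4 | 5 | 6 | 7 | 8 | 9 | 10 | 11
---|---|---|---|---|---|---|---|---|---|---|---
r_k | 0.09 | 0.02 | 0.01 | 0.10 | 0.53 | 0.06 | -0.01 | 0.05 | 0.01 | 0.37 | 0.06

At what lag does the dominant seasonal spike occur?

The largest autocorrelation is r_5 = 0.53, with a weaker echo at lag 10 (0.37); the remaining lags stay at or below 0.10.
The dominant spike at lag 5 indicates a seasonal period of 5.

5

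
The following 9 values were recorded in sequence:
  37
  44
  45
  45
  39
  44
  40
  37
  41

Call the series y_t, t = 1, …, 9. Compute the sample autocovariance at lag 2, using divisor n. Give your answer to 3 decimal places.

Mean ȳ = (37 + 44 + 45 + 45 + 39 + 44 + 40 + 37 + 41)/9 = 41.3333
Σ_{t=1}^{7}(y_t−ȳ)(y_{t+2}−ȳ) = -12.8889
γ_2 = -12.8889 / 9 = -1.432

-1.432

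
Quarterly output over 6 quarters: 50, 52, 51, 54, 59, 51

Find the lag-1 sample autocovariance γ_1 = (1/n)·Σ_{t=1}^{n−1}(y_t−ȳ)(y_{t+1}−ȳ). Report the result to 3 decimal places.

-0.394

Mean ȳ = (50 + 52 + 51 + 54 + 59 + 51)/6 = 52.8333
Deviations: -2.8333, -0.8333, -1.8333, 1.1667, 6.1667, -1.8333
Σ_{t=1}^{5}(y_t−ȳ)(y_{t+1}−ȳ) = -2.3611
γ_1 = -2.3611 / 6 = -0.394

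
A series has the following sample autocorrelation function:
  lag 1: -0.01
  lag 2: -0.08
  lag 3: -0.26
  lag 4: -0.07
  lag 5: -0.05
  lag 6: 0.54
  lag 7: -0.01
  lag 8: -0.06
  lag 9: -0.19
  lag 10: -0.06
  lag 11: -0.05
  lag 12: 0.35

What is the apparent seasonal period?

6

The largest autocorrelation is r_6 = 0.54, with a weaker echo at lag 12 (0.35); the remaining lags stay at or below -0.01.
The dominant spike at lag 6 indicates a seasonal period of 6.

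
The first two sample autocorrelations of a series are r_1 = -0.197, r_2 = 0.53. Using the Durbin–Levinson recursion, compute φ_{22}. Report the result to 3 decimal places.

0.511

φ_{22} = (r_2 − r_1²) / (1 − r_1²)
r_1² = (-0.197)² = 0.038809
Numerator = 0.53 − 0.0388 = 0.4912; denominator = 1 − 0.0388 = 0.9612
φ_{22} = 0.4912 / 0.9612 = 0.511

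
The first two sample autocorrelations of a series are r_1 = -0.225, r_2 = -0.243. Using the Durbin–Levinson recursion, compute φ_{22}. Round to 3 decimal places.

-0.309

φ_{22} = (r_2 − r_1²) / (1 − r_1²)
r_1² = (-0.225)² = 0.050625
Numerator = -0.243 − 0.0506 = -0.2936; denominator = 1 − 0.0506 = 0.9494
φ_{22} = -0.2936 / 0.9494 = -0.309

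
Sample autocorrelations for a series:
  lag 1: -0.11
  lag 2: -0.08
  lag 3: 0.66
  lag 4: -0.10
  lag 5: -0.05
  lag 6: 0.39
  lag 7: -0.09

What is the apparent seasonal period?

3

The largest autocorrelation is r_3 = 0.66, with a weaker echo at lag 6 (0.39); the remaining lags stay at or below -0.05.
The dominant spike at lag 3 indicates a seasonal period of 3.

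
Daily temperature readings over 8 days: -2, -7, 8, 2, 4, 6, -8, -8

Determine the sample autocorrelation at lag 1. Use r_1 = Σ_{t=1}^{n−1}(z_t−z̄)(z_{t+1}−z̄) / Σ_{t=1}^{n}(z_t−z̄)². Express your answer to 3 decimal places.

Mean z̄ = (-2 − 7 + 8 + 2 + 4 + 6 − 8 − 8)/8 = -0.6250
Numerator Σ_{t=1}^{7}(z_t−z̄)(z_{t+1}−z̄) = 24.7344
Denominator Σ(z_t−z̄)² = 297.8750
r_1 = 24.7344 / 297.8750 = 0.083

0.083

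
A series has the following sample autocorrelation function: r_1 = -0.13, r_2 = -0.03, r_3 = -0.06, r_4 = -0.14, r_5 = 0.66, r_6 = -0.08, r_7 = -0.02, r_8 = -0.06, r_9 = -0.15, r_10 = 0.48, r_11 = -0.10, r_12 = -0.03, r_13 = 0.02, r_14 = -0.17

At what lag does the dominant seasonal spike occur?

5

The largest autocorrelation is r_5 = 0.66, with a weaker echo at lag 10 (0.48); the remaining lags stay at or below 0.02.
The dominant spike at lag 5 indicates a seasonal period of 5.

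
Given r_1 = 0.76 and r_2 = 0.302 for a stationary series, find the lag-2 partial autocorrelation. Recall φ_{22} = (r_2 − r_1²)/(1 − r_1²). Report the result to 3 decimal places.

φ_{22} = (r_2 − r_1²) / (1 − r_1²)
r_1² = (0.76)² = 0.5776
Numerator = 0.302 − 0.5776 = -0.2756; denominator = 1 − 0.5776 = 0.4224
φ_{22} = -0.2756 / 0.4224 = -0.652

-0.652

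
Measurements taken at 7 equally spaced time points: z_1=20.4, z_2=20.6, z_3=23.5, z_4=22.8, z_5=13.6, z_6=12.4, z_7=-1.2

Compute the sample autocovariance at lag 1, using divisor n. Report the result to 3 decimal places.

22.828

Mean z̄ = (20.4 + 20.6 + 23.5 + 22.8 + 13.6 + 12.4 − 1.2)/7 = 16.0143
Deviations: 4.3857, 4.5857, 7.4857, 6.7857, -2.4143, -3.6143, -17.2143
Σ_{t=1}^{6}(z_t−z̄)(z_{t+1}−z̄) = 159.7955
γ_1 = 159.7955 / 7 = 22.828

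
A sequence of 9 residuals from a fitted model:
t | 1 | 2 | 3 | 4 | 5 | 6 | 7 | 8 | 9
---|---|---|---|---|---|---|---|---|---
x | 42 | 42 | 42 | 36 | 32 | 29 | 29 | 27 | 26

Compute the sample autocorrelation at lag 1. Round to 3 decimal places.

Mean x̄ = (42 + 42 + 42 + 36 + 32 + 29 + 29 + 27 + 26)/9 = 33.8889
Numerator Σ_{t=1}^{8}(x_t−x̄)(x_{t+1}−x̄) = 265.8765
Denominator Σ(x_t−x̄)² = 362.8889
r_1 = 265.8765 / 362.8889 = 0.733

0.733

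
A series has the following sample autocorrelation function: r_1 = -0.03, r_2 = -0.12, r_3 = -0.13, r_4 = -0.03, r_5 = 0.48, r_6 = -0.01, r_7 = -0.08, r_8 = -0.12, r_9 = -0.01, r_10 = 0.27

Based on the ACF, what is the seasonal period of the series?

5

The largest autocorrelation is r_5 = 0.48, with a weaker echo at lag 10 (0.27); the remaining lags stay at or below -0.01.
The dominant spike at lag 5 indicates a seasonal period of 5.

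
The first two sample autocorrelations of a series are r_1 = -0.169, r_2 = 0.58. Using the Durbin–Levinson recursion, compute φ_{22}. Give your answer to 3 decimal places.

φ_{22} = (r_2 − r_1²) / (1 − r_1²)
r_1² = (-0.169)² = 0.028561
Numerator = 0.58 − 0.0286 = 0.5514; denominator = 1 − 0.0286 = 0.9714
φ_{22} = 0.5514 / 0.9714 = 0.568

0.568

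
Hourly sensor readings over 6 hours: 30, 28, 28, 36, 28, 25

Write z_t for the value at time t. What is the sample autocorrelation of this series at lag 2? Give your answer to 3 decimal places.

-0.524

Mean z̄ = (30 + 28 + 28 + 36 + 28 + 25)/6 = 29.1667
Deviations from mean: 0.8333, -1.1667, -1.1667, 6.8333, -1.1667, -4.1667
Σ(z_t−z̄)(z_{t+2}−z̄) = (-0.9722) + (-7.9722) + (1.3611) + (-28.4722) = -36.0556
Denominator Σ(z_t−z̄)² = 68.8333
r_2 = -36.0556 / 68.8333 = -0.524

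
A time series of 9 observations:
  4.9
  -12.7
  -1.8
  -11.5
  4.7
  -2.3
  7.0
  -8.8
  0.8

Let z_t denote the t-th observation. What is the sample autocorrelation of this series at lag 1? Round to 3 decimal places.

Mean z̄ = (4.9 − 12.7 − 1.8 − 11.5 + 4.7 − 2.3 + 7.0 − 8.8 + 0.8)/9 = -2.1889
Numerator Σ_{t=1}^{8}(z_t−z̄)(z_{t+1}−z̄) = -228.6590
Denominator Σ(z_t−z̄)² = 432.1289
r_1 = -228.6590 / 432.1289 = -0.529

-0.529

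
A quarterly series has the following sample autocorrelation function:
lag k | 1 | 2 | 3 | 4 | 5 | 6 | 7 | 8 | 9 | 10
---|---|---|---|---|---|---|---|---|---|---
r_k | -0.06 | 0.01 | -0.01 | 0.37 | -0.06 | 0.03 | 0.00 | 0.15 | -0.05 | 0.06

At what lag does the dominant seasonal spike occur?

The largest autocorrelation is r_4 = 0.37, with a weaker echo at lag 8 (0.15); the remaining lags stay at or below 0.06.
The dominant spike at lag 4 indicates a seasonal period of 4.

4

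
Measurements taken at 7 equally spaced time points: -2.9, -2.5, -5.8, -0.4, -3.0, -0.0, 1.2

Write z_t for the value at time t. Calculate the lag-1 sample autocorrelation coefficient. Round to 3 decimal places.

-0.024

Mean z̄ = (-2.9 − 2.5 − 5.8 − 0.4 − 3.0 − 0.0 + 1.2)/7 = -1.9143
Σ(z_t−z̄)(z_{t+1}−z̄) = (0.5773) + (2.2759) + (-5.8841) + (-1.6441) + (-2.0784) + (5.9616) = -0.7916
Denominator Σ(z_t−z̄)² = 33.2486
r_1 = -0.7916 / 33.2486 = -0.024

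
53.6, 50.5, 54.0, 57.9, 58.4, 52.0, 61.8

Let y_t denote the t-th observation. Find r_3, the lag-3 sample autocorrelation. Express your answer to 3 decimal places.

0.015

Mean ȳ = (53.6 + 50.5 + 54.0 + 57.9 + 58.4 + 52.0 + 61.8)/7 = 55.4571
Deviations from mean: -1.8571, -4.9571, -1.4571, 2.4429, 2.9429, -3.4571, 6.3429
Σ(y_t−ȳ)(y_{t+3}−ȳ) = (-4.5367) + (-14.5882) + (5.0376) + (15.4947) = 1.4073
Denominator Σ(y_t−ȳ)² = 96.9571
r_3 = 1.4073 / 96.9571 = 0.015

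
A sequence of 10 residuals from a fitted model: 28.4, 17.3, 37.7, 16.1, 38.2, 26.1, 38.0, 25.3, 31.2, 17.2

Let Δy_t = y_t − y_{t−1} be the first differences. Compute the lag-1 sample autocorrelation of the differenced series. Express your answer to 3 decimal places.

-0.856

First differences Δy: -11.1, 20.4, -21.6, 22.1, -12.1, 11.9, -12.7, 5.9, -14.0
Mean of differences = -1.2444
Numerator Σ(Δy_t−Δȳ)(Δy_{t+1}−Δȳ) = -1848.7509
Denominator Σ(Δy_t−Δȳ)² = 2160.5222
r_1(Δy) = -1848.7509 / 2160.5222 = -0.856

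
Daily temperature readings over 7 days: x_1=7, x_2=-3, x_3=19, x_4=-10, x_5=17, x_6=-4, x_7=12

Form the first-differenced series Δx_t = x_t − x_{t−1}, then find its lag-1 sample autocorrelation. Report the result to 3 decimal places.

-0.894

First differences Δx: -10, 22, -29, 27, -21, 16
Mean of differences = 0.8333
Numerator Σ(Δx_t−Δx̄)(Δx_{t+1}−Δx̄) = -2543.8611
Denominator Σ(Δx_t−Δx̄)² = 2846.8333
r_1(Δx) = -2543.8611 / 2846.8333 = -0.894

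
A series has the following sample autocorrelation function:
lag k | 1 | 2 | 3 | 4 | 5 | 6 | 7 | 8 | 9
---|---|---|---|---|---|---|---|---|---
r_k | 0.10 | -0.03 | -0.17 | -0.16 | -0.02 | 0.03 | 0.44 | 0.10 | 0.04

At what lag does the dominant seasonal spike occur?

The largest autocorrelation is r_7 = 0.44; the remaining lags stay at or below 0.10.
The dominant spike at lag 7 indicates a seasonal period of 7.

7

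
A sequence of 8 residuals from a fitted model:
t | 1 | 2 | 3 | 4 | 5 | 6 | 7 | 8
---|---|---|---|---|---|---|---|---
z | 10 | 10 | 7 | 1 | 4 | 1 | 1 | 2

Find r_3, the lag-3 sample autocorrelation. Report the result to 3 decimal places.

Mean z̄ = (10 + 10 + 7 + 1 + 4 + 1 + 1 + 2)/8 = 4.5000
Numerator Σ_{t=1}^{5}(z_t−z̄)(z_{t+3}−z̄) = -17.2500
Denominator Σ(z_t−z̄)² = 110.0000
r_3 = -17.2500 / 110.0000 = -0.157

-0.157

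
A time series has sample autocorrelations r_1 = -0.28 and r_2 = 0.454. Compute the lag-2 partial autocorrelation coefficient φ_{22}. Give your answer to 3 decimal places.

φ_{22} = (r_2 − r_1²) / (1 − r_1²)
r_1² = (-0.28)² = 0.0784
Numerator = 0.454 − 0.0784 = 0.3756; denominator = 1 − 0.0784 = 0.9216
φ_{22} = 0.3756 / 0.9216 = 0.408

0.408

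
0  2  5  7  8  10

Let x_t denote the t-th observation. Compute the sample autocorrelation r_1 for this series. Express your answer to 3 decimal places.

Mean x̄ = (0 + 2 + 5 + 7 + 8 + 10)/6 = 5.3333
Deviations from mean: -5.3333, -3.3333, -0.3333, 1.6667, 2.6667, 4.6667
Σ(x_t−x̄)(x_{t+1}−x̄) = (17.7778) + (1.1111) + (-0.5556) + (4.4444) + (12.4444) = 35.2222
Denominator Σ(x_t−x̄)² = 71.3333
r_1 = 35.2222 / 71.3333 = 0.494

0.494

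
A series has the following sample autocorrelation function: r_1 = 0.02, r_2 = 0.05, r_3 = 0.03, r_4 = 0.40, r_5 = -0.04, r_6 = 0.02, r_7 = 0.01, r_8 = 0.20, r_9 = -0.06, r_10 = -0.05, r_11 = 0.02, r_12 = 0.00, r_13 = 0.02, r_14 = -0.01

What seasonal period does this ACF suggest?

4

The largest autocorrelation is r_4 = 0.40, with a weaker echo at lag 8 (0.20); the remaining lags stay at or below 0.05.
The dominant spike at lag 4 indicates a seasonal period of 4.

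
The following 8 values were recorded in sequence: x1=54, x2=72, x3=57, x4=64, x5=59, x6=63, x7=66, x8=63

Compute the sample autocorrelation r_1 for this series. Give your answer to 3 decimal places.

-0.653

Mean x̄ = (54 + 72 + 57 + 64 + 59 + 63 + 66 + 63)/8 = 62.2500
Deviations from mean: -8.2500, 9.7500, -5.2500, 1.7500, -3.2500, 0.7500, 3.7500, 0.7500
Σ(x_t−x̄)(x_{t+1}−x̄) = (-80.4375) + (-51.1875) + (-9.1875) + (-5.6875) + (-2.4375) + (2.8125) + (2.8125) = -143.3125
Denominator Σ(x_t−x̄)² = 219.5000
r_1 = -143.3125 / 219.5000 = -0.653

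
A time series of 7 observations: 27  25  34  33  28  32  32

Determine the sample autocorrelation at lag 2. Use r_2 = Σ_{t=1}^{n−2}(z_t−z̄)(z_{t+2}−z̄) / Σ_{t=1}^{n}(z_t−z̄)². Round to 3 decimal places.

-0.476

Mean z̄ = (27 + 25 + 34 + 33 + 28 + 32 + 32)/7 = 30.1429
Deviations from mean: -3.1429, -5.1429, 3.8571, 2.8571, -2.1429, 1.8571, 1.8571
Σ(z_t−z̄)(z_{t+2}−z̄) = (-12.1224) + (-14.6939) + (-8.2653) + (5.3061) + (-3.9796) = -33.7551
Denominator Σ(z_t−z̄)² = 70.8571
r_2 = -33.7551 / 70.8571 = -0.476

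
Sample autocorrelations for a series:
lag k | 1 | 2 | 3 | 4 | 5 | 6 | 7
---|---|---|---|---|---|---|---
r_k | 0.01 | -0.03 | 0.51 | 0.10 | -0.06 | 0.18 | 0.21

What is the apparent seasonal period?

3

The largest autocorrelation is r_3 = 0.51; the remaining lags stay at or below 0.21.
The dominant spike at lag 3 indicates a seasonal period of 3.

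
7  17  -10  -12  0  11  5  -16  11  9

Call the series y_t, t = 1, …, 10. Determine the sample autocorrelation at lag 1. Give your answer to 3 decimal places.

-0.045

Mean ȳ = (7 + 17 − 10 − 12 + 0 + 11 + 5 − 16 + 11 + 9)/10 = 2.2000
Numerator Σ_{t=1}^{9}(y_t−ȳ)(y_{t+1}−ȳ) = -51.0400
Denominator Σ(y_t−ȳ)² = 1137.6000
r_1 = -51.0400 / 1137.6000 = -0.045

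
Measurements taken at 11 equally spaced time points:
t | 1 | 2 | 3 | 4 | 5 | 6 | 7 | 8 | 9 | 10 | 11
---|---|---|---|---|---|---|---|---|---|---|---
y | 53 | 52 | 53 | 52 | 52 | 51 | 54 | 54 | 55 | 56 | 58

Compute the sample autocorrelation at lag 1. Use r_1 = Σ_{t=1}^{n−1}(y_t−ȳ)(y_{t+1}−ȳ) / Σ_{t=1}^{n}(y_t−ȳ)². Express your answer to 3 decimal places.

Mean ȳ = (53 + 52 + 53 + 52 + 52 + 51 + 54 + 54 + 55 + 56 + 58)/11 = 53.6364
Numerator Σ_{t=1}^{10}(y_t−ȳ)(y_{t+1}−ȳ) = 23.3223
Denominator Σ(y_t−ȳ)² = 42.5455
r_1 = 23.3223 / 42.5455 = 0.548

0.548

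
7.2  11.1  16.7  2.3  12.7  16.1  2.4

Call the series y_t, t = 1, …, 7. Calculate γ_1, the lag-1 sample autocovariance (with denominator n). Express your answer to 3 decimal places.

Mean ȳ = (7.2 + 11.1 + 16.7 + 2.3 + 12.7 + 16.1 + 2.4)/7 = 9.7857
Σ_{t=1}^{6}(y_t−ȳ)(y_{t+1}−ȳ) = -96.1188
γ_1 = -96.1188 / 7 = -13.731

-13.731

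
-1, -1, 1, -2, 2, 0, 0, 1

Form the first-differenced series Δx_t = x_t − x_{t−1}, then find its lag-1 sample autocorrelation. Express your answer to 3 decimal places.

-0.789

First differences Δx: 0, 2, -3, 4, -2, 0, 1
Mean of differences = 0.2857
Numerator Σ(Δx_t−Δx̄)(Δx_{t+1}−Δx̄) = -26.3673
Denominator Σ(Δx_t−Δx̄)² = 33.4286
r_1(Δx) = -26.3673 / 33.4286 = -0.789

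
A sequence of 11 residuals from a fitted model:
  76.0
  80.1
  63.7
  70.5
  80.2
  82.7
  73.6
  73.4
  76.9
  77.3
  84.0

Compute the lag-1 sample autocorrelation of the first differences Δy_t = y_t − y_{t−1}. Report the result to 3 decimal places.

First differences Δy: 4.1, -16.4, 6.8, 9.7, 2.5, -9.1, -0.2, 3.5, 0.4, 6.7
Mean of differences = 0.8000
Numerator Σ(Δy_t−Δȳ)(Δy_{t+1}−Δȳ) = -104.5000
Denominator Σ(Δy_t−Δȳ)² = 566.1000
r_1(Δy) = -104.5000 / 566.1000 = -0.185

-0.185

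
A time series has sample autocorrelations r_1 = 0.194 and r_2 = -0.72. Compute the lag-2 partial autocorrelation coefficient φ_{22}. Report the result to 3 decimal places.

-0.787

φ_{22} = (r_2 − r_1²) / (1 − r_1²)
r_1² = (0.194)² = 0.037636
Numerator = -0.72 − 0.0376 = -0.7576; denominator = 1 − 0.0376 = 0.9624
φ_{22} = -0.7576 / 0.9624 = -0.787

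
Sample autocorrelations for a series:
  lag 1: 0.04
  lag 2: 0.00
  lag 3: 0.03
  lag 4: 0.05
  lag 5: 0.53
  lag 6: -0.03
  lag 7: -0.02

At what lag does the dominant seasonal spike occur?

5

The largest autocorrelation is r_5 = 0.53; the remaining lags stay at or below 0.05.
The dominant spike at lag 5 indicates a seasonal period of 5.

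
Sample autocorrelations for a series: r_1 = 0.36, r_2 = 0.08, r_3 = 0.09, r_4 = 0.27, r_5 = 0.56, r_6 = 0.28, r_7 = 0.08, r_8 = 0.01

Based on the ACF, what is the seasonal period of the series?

5

The largest autocorrelation is r_5 = 0.56; the remaining lags stay at or below 0.36. The elevated value at lag 1 (0.36), dropping to 0.08 at lag 2, reflects decaying short-term dependence rather than seasonality.
The dominant spike at lag 5 indicates a seasonal period of 5.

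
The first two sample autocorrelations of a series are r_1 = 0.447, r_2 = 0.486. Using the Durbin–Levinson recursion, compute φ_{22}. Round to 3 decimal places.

0.358

φ_{22} = (r_2 − r_1²) / (1 − r_1²)
r_1² = (0.447)² = 0.199809
Numerator = 0.486 − 0.1998 = 0.2862; denominator = 1 − 0.1998 = 0.8002
φ_{22} = 0.2862 / 0.8002 = 0.358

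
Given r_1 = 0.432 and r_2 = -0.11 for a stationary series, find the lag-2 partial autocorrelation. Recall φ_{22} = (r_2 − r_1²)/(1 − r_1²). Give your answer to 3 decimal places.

φ_{22} = (r_2 − r_1²) / (1 − r_1²)
r_1² = (0.432)² = 0.186624
Numerator = -0.11 − 0.1866 = -0.2966; denominator = 1 − 0.1866 = 0.8134
φ_{22} = -0.2966 / 0.8134 = -0.365

-0.365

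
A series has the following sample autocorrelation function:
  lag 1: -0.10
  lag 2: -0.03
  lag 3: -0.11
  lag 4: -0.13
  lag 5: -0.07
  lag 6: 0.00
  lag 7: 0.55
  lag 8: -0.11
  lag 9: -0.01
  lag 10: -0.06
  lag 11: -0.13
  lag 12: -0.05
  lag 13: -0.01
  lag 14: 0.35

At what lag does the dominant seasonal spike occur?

The largest autocorrelation is r_7 = 0.55, with a weaker echo at lag 14 (0.35); the remaining lags stay at or below 0.00.
The dominant spike at lag 7 indicates a seasonal period of 7.

7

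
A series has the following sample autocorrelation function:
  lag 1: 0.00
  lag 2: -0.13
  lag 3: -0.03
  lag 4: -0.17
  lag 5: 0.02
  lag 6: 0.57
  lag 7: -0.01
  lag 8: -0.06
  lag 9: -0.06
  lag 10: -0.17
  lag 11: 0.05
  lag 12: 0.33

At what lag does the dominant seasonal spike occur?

The largest autocorrelation is r_6 = 0.57, with a weaker echo at lag 12 (0.33); the remaining lags stay at or below 0.05.
The dominant spike at lag 6 indicates a seasonal period of 6.

6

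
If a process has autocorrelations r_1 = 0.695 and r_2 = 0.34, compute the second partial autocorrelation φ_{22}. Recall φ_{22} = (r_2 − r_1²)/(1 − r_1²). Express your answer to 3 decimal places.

-0.277

φ_{22} = (r_2 − r_1²) / (1 − r_1²)
r_1² = (0.695)² = 0.483025
Numerator = 0.34 − 0.4830 = -0.1430; denominator = 1 − 0.4830 = 0.5170
φ_{22} = -0.1430 / 0.5170 = -0.277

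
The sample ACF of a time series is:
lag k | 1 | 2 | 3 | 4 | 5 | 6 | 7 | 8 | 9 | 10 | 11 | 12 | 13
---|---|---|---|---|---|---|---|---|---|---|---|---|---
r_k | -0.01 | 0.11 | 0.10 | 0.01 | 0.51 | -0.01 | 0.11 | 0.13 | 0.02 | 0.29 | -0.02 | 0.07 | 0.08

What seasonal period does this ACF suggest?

The largest autocorrelation is r_5 = 0.51, with a weaker echo at lag 10 (0.29); the remaining lags stay at or below 0.13.
The dominant spike at lag 5 indicates a seasonal period of 5.

5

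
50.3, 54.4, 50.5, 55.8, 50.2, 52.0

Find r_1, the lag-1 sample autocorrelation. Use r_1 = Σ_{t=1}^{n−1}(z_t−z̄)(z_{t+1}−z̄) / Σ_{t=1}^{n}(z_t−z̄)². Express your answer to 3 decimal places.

Mean z̄ = (50.3 + 54.4 + 50.5 + 55.8 + 50.2 + 52.0)/6 = 52.2000
Deviations from mean: -1.9000, 2.2000, -1.7000, 3.6000, -2.0000, -0.2000
Numerator Σ_{t=1}^{5}(z_t−z̄)(z_{t+1}−z̄) = -20.8400
Denominator Σ(z_t−z̄)² = 28.3400
r_1 = -20.8400 / 28.3400 = -0.735

-0.735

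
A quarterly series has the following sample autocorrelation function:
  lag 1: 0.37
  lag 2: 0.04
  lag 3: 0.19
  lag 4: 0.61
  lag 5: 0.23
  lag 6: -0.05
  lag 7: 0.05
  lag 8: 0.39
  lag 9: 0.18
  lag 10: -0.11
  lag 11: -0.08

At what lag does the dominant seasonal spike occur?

The largest autocorrelation is r_4 = 0.61, with a weaker echo at lag 8 (0.39); the remaining lags stay at or below 0.37. The elevated value at lag 1 (0.37), dropping to 0.04 at lag 2, reflects decaying short-term dependence rather than seasonality.
The dominant spike at lag 4 indicates a seasonal period of 4.

4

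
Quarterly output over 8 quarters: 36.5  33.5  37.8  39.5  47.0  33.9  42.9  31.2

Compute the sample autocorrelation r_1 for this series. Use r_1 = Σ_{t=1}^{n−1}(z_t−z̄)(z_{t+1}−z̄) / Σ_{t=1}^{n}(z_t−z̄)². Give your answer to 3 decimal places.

Mean z̄ = (36.5 + 33.5 + 37.8 + 39.5 + 47.0 + 33.9 + 42.9 + 31.2)/8 = 37.7875
Deviations from mean: -1.2875, -4.2875, 0.0125, 1.7125, 9.2125, -3.8875, 5.1125, -6.5875
Σ(z_t−z̄)(z_{t+1}−z̄) = (5.5202) + (-0.0536) + (0.0214) + (15.7764) + (-35.8136) + (-19.8748) + (-33.6786) = -68.1027
Denominator Σ(z_t−z̄)² = 192.4888
r_1 = -68.1027 / 192.4888 = -0.354

-0.354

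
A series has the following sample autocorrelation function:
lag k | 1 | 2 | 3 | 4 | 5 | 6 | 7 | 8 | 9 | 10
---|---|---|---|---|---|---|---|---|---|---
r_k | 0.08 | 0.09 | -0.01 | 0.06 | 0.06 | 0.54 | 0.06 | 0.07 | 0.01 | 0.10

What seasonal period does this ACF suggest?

The largest autocorrelation is r_6 = 0.54; the remaining lags stay at or below 0.10.
The dominant spike at lag 6 indicates a seasonal period of 6.

6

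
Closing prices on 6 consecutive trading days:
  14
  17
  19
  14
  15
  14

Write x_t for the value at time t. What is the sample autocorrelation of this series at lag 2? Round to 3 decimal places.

-0.326

Mean x̄ = (14 + 17 + 19 + 14 + 15 + 14)/6 = 15.5000
Deviations from mean: -1.5000, 1.5000, 3.5000, -1.5000, -0.5000, -1.5000
Numerator Σ_{t=1}^{4}(x_t−x̄)(x_{t+2}−x̄) = -7.0000
Denominator Σ(x_t−x̄)² = 21.5000
r_2 = -7.0000 / 21.5000 = -0.326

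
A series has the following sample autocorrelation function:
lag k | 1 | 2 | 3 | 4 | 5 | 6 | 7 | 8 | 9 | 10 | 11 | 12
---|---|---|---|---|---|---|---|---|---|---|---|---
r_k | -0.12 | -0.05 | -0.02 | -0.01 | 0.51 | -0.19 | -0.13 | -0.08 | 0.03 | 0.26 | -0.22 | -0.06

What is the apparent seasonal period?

The largest autocorrelation is r_5 = 0.51, with a weaker echo at lag 10 (0.26); the remaining lags stay at or below 0.03.
The dominant spike at lag 5 indicates a seasonal period of 5.

5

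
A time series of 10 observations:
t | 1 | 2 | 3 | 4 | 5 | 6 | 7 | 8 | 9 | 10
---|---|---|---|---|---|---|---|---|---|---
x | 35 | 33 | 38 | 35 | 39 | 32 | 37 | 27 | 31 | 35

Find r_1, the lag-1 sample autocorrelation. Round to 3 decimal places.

-0.130

Mean x̄ = (35 + 33 + 38 + 35 + 39 + 32 + 37 + 27 + 31 + 35)/10 = 34.2000
Numerator Σ_{t=1}^{9}(x_t−x̄)(x_{t+1}−x̄) = -15.0400
Denominator Σ(x_t−x̄)² = 115.6000
r_1 = -15.0400 / 115.6000 = -0.130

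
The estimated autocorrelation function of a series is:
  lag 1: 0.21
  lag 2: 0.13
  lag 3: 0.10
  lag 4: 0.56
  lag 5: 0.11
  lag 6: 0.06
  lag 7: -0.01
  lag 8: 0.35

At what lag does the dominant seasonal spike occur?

The largest autocorrelation is r_4 = 0.56, with a weaker echo at lag 8 (0.35); the remaining lags stay at or below 0.21. The elevated value at lag 1 (0.21), dropping to 0.13 at lag 2, reflects decaying short-term dependence rather than seasonality.
The dominant spike at lag 4 indicates a seasonal period of 4.

4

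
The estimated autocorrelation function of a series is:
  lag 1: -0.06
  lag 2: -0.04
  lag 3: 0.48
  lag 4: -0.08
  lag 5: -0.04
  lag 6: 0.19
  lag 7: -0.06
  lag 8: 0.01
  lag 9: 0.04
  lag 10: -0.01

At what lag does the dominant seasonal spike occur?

The largest autocorrelation is r_3 = 0.48, with a weaker echo at lag 6 (0.19); the remaining lags stay at or below 0.04.
The dominant spike at lag 3 indicates a seasonal period of 3.

3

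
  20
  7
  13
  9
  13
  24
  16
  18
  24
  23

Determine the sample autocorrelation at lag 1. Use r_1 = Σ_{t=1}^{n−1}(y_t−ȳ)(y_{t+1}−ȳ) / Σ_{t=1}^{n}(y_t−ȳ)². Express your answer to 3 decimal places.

Mean ȳ = (20 + 7 + 13 + 9 + 13 + 24 + 16 + 18 + 24 + 23)/10 = 16.7000
Numerator Σ_{t=1}^{9}(y_t−ȳ)(y_{t+1}−ȳ) = 83.3100
Denominator Σ(y_t−ȳ)² = 340.1000
r_1 = 83.3100 / 340.1000 = 0.245

0.245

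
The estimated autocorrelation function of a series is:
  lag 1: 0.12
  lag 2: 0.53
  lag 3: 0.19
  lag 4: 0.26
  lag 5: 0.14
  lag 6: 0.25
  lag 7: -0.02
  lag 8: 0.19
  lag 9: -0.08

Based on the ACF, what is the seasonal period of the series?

2

The largest autocorrelation is r_2 = 0.53, with weaker echoes at lags 4 (0.26) and 6 (0.25); the remaining lags stay at or below 0.19.
The dominant spike at lag 2 indicates a seasonal period of 2.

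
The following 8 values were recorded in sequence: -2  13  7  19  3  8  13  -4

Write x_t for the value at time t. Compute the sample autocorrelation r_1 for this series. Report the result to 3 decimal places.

-0.388

Mean x̄ = (-2 + 13 + 7 + 19 + 3 + 8 + 13 − 4)/8 = 7.1250
Numerator Σ_{t=1}^{7}(x_t−x̄)(x_{t+1}−x̄) = -168.6406
Denominator Σ(x_t−x̄)² = 434.8750
r_1 = -168.6406 / 434.8750 = -0.388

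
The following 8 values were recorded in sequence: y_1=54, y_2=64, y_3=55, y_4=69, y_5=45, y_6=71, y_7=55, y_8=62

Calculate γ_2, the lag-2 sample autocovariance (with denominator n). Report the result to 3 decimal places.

42.027

Mean ȳ = (54 + 64 + 55 + 69 + 45 + 71 + 55 + 62)/8 = 59.3750
Σ_{t=1}^{6}(y_t−ȳ)(y_{t+2}−ȳ) = 336.2188
γ_2 = 336.2188 / 8 = 42.027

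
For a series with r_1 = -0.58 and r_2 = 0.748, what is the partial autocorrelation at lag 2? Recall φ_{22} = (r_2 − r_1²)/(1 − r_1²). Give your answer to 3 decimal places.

φ_{22} = (r_2 − r_1²) / (1 − r_1²)
r_1² = (-0.58)² = 0.3364
Numerator = 0.748 − 0.3364 = 0.4116; denominator = 1 − 0.3364 = 0.6636
φ_{22} = 0.4116 / 0.6636 = 0.620

0.620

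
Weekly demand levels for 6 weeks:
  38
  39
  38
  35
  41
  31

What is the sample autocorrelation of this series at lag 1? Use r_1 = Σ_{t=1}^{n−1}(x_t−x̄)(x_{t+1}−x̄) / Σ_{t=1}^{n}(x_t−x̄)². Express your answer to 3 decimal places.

Mean x̄ = (38 + 39 + 38 + 35 + 41 + 31)/6 = 37.0000
Σ(x_t−x̄)(x_{t+1}−x̄) = (2.0000) + (2.0000) + (-2.0000) + (-8.0000) + (-24.0000) = -30.0000
Denominator Σ(x_t−x̄)² = 62.0000
r_1 = -30.0000 / 62.0000 = -0.484

-0.484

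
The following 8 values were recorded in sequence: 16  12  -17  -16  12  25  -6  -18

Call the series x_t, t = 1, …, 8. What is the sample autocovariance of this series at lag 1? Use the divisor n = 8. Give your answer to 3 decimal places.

39.375

Mean x̄ = (16 + 12 − 17 − 16 + 12 + 25 − 6 − 18)/8 = 1.0000
Σ_{t=1}^{7}(x_t−x̄)(x_{t+1}−x̄) = 315.0000
γ_1 = 315.0000 / 8 = 39.375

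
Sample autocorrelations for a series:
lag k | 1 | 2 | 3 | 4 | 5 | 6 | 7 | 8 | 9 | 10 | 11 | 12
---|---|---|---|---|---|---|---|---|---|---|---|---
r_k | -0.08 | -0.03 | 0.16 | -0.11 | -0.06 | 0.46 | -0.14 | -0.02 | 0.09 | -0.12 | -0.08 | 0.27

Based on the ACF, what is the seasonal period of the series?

The largest autocorrelation is r_6 = 0.46, with a weaker echo at lag 12 (0.27); the remaining lags stay at or below 0.16.
The dominant spike at lag 6 indicates a seasonal period of 6.

6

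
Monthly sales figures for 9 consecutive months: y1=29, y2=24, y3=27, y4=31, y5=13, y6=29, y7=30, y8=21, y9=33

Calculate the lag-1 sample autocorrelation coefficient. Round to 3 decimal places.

-0.483

Mean ȳ = (29 + 24 + 27 + 31 + 13 + 29 + 30 + 21 + 33)/9 = 26.3333
Numerator Σ_{t=1}^{8}(y_t−ȳ)(y_{t+1}−ȳ) = -147.7778
Denominator Σ(y_t−ȳ)² = 306.0000
r_1 = -147.7778 / 306.0000 = -0.483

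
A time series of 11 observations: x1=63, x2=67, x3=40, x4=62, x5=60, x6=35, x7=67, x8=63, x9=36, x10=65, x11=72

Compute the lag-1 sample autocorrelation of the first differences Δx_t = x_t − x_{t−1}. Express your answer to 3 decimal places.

First differences Δx: 4, -27, 22, -2, -25, 32, -4, -27, 29, 7
Mean of differences = 0.9000
Numerator Σ(Δx_t−Δx̄)(Δx_{t+1}−Δx̄) = -2095.0100
Denominator Σ(Δx_t−Δx̄)² = 4508.9000
r_1(Δx) = -2095.0100 / 4508.9000 = -0.465

-0.465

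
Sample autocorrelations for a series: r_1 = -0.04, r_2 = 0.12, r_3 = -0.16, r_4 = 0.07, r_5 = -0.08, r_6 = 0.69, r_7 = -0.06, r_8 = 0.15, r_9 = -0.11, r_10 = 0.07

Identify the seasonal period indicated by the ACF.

6

The largest autocorrelation is r_6 = 0.69; the remaining lags stay at or below 0.15.
The dominant spike at lag 6 indicates a seasonal period of 6.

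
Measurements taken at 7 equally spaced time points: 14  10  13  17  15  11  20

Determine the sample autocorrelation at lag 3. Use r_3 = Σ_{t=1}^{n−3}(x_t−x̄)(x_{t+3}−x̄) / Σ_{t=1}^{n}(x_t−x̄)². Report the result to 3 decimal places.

0.223

Mean x̄ = (14 + 10 + 13 + 17 + 15 + 11 + 20)/7 = 14.2857
Deviations from mean: -0.2857, -4.2857, -1.2857, 2.7143, 0.7143, -3.2857, 5.7143
Σ(x_t−x̄)(x_{t+3}−x̄) = (-0.7755) + (-3.0612) + (4.2245) + (15.5102) = 15.8980
Denominator Σ(x_t−x̄)² = 71.4286
r_3 = 15.8980 / 71.4286 = 0.223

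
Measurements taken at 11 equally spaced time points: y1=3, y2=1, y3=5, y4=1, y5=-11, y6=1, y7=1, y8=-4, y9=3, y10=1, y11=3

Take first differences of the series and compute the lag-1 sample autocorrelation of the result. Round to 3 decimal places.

-0.426

First differences Δy: -2, 4, -4, -12, 12, 0, -5, 7, -2, 2
Mean of differences = 0.0000
Numerator Σ(Δy_t−Δȳ)(Δy_{t+1}−Δȳ) = -173.0000
Denominator Σ(Δy_t−Δȳ)² = 406.0000
r_1(Δy) = -173.0000 / 406.0000 = -0.426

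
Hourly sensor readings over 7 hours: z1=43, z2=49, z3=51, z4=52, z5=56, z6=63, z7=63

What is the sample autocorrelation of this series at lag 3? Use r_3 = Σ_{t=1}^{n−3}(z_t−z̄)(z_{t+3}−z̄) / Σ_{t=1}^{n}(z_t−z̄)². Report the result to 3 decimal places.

-0.103

Mean z̄ = (43 + 49 + 51 + 52 + 56 + 63 + 63)/7 = 53.8571
Deviations from mean: -10.8571, -4.8571, -2.8571, -1.8571, 2.1429, 9.1429, 9.1429
Σ(z_t−z̄)(z_{t+3}−z̄) = (20.1633) + (-10.4082) + (-26.1224) + (-16.9796) = -33.3469
Denominator Σ(z_t−z̄)² = 324.8571
r_3 = -33.3469 / 324.8571 = -0.103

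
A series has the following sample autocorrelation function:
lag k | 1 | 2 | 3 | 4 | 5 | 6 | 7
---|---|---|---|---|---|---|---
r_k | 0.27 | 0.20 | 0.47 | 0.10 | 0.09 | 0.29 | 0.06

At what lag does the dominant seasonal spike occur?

The largest autocorrelation is r_3 = 0.47, with a weaker echo at lag 6 (0.29); the remaining lags stay at or below 0.27. The elevated value at lag 1 (0.27), dropping to 0.20 at lag 2, reflects decaying short-term dependence rather than seasonality.
The dominant spike at lag 3 indicates a seasonal period of 3.

3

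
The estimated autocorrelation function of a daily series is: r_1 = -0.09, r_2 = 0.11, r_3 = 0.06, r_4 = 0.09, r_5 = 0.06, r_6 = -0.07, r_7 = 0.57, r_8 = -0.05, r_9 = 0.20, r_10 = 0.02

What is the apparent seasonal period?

The largest autocorrelation is r_7 = 0.57; the remaining lags stay at or below 0.20.
The dominant spike at lag 7 indicates a seasonal period of 7.

7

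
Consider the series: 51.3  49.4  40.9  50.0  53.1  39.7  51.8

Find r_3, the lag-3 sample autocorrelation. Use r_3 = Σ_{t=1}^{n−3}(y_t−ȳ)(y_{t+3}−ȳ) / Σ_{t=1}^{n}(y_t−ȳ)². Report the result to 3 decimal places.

0.454

Mean ȳ = (51.3 + 49.4 + 40.9 + 50.0 + 53.1 + 39.7 + 51.8)/7 = 48.0286
Σ(y_t−ȳ)(y_{t+3}−ȳ) = (6.4494) + (6.9551) + (59.3708) + (7.4351) = 80.2104
Denominator Σ(y_t−ȳ)² = 176.5943
r_3 = 80.2104 / 176.5943 = 0.454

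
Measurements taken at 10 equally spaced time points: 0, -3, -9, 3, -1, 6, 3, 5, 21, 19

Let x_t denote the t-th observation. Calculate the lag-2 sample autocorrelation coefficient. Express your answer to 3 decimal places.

0.171

Mean x̄ = (0 − 3 − 9 + 3 − 1 + 6 + 3 + 5 + 21 + 19)/10 = 4.4000
Numerator Σ_{t=1}^{8}(x_t−x̄)(x_{t+2}−x̄) = 133.4800
Denominator Σ(x_t−x̄)² = 778.4000
r_2 = 133.4800 / 778.4000 = 0.171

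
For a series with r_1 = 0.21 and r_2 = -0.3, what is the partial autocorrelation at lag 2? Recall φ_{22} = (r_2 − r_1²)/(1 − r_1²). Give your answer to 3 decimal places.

-0.360

φ_{22} = (r_2 − r_1²) / (1 − r_1²)
r_1² = (0.21)² = 0.0441
Numerator = -0.3 − 0.0441 = -0.3441; denominator = 1 − 0.0441 = 0.9559
φ_{22} = -0.3441 / 0.9559 = -0.360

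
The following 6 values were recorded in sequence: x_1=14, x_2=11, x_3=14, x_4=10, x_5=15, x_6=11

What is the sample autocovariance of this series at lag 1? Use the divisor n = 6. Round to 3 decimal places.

Mean x̄ = (14 + 11 + 14 + 10 + 15 + 11)/6 = 12.5000
Σ_{t=1}^{5}(x_t−x̄)(x_{t+1}−x̄) = -18.2500
γ_1 = -18.2500 / 6 = -3.042

-3.042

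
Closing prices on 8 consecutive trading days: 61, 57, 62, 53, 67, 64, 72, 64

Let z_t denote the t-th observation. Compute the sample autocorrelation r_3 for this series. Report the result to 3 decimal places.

-0.398

Mean z̄ = (61 + 57 + 62 + 53 + 67 + 64 + 72 + 64)/8 = 62.5000
Deviations from mean: -1.5000, -5.5000, -0.5000, -9.5000, 4.5000, 1.5000, 9.5000, 1.5000
Σ(z_t−z̄)(z_{t+3}−z̄) = (14.2500) + (-24.7500) + (-0.7500) + (-90.2500) + (6.7500) = -94.7500
Denominator Σ(z_t−z̄)² = 238.0000
r_3 = -94.7500 / 238.0000 = -0.398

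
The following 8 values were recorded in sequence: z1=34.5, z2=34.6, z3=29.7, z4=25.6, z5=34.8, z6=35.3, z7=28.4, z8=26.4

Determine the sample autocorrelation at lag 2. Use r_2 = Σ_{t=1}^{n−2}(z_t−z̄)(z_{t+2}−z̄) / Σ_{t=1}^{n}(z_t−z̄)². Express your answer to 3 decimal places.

-0.703

Mean z̄ = (34.5 + 34.6 + 29.7 + 25.6 + 34.8 + 35.3 + 28.4 + 26.4)/8 = 31.1625
Deviations from mean: 3.3375, 3.4375, -1.4625, -5.5625, 3.6375, 4.1375, -2.7625, -4.7625
Σ(z_t−z̄)(z_{t+2}−z̄) = (-4.8811) + (-19.1211) + (-5.3198) + (-23.0148) + (-10.0486) + (-19.7048) = -82.0903
Denominator Σ(z_t−z̄)² = 116.6988
r_2 = -82.0903 / 116.6988 = -0.703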